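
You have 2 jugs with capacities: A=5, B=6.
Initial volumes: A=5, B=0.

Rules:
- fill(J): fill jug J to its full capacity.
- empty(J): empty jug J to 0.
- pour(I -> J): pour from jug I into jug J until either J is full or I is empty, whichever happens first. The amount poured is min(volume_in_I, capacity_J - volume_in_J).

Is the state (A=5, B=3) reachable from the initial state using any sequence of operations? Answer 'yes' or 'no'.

BFS from (A=5, B=0):
  1. pour(A -> B) -> (A=0 B=5)
  2. fill(A) -> (A=5 B=5)
  3. pour(A -> B) -> (A=4 B=6)
  4. empty(B) -> (A=4 B=0)
  5. pour(A -> B) -> (A=0 B=4)
  6. fill(A) -> (A=5 B=4)
  7. pour(A -> B) -> (A=3 B=6)
  8. empty(B) -> (A=3 B=0)
  9. pour(A -> B) -> (A=0 B=3)
  10. fill(A) -> (A=5 B=3)
Target reached → yes.

Answer: yes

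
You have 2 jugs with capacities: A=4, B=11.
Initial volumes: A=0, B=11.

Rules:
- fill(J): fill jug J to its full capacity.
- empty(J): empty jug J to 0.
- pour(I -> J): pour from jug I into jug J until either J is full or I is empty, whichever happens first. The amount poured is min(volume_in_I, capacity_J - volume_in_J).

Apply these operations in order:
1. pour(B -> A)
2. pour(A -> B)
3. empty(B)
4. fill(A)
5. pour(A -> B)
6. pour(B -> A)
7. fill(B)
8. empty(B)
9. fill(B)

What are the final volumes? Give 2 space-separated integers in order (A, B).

Answer: 4 11

Derivation:
Step 1: pour(B -> A) -> (A=4 B=7)
Step 2: pour(A -> B) -> (A=0 B=11)
Step 3: empty(B) -> (A=0 B=0)
Step 4: fill(A) -> (A=4 B=0)
Step 5: pour(A -> B) -> (A=0 B=4)
Step 6: pour(B -> A) -> (A=4 B=0)
Step 7: fill(B) -> (A=4 B=11)
Step 8: empty(B) -> (A=4 B=0)
Step 9: fill(B) -> (A=4 B=11)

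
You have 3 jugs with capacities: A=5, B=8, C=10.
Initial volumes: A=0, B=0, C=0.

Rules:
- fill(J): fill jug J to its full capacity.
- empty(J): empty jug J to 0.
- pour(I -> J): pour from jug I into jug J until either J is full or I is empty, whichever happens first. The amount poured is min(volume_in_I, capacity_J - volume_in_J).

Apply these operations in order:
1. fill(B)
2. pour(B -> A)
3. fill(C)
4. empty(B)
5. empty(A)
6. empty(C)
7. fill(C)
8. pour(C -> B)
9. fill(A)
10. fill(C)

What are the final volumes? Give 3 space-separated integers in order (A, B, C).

Answer: 5 8 10

Derivation:
Step 1: fill(B) -> (A=0 B=8 C=0)
Step 2: pour(B -> A) -> (A=5 B=3 C=0)
Step 3: fill(C) -> (A=5 B=3 C=10)
Step 4: empty(B) -> (A=5 B=0 C=10)
Step 5: empty(A) -> (A=0 B=0 C=10)
Step 6: empty(C) -> (A=0 B=0 C=0)
Step 7: fill(C) -> (A=0 B=0 C=10)
Step 8: pour(C -> B) -> (A=0 B=8 C=2)
Step 9: fill(A) -> (A=5 B=8 C=2)
Step 10: fill(C) -> (A=5 B=8 C=10)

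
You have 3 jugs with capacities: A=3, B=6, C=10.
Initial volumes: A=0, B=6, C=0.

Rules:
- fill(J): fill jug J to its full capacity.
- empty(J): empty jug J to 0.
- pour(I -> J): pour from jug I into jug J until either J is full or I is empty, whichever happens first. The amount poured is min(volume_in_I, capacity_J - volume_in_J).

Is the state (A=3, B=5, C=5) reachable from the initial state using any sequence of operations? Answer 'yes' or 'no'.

Answer: yes

Derivation:
BFS from (A=0, B=6, C=0):
  1. empty(B) -> (A=0 B=0 C=0)
  2. fill(C) -> (A=0 B=0 C=10)
  3. pour(C -> A) -> (A=3 B=0 C=7)
  4. empty(A) -> (A=0 B=0 C=7)
  5. pour(C -> B) -> (A=0 B=6 C=1)
  6. pour(C -> A) -> (A=1 B=6 C=0)
  7. pour(B -> C) -> (A=1 B=0 C=6)
  8. fill(B) -> (A=1 B=6 C=6)
  9. pour(B -> C) -> (A=1 B=2 C=10)
  10. pour(C -> A) -> (A=3 B=2 C=8)
  11. pour(A -> B) -> (A=0 B=5 C=8)
  12. pour(C -> A) -> (A=3 B=5 C=5)
Target reached → yes.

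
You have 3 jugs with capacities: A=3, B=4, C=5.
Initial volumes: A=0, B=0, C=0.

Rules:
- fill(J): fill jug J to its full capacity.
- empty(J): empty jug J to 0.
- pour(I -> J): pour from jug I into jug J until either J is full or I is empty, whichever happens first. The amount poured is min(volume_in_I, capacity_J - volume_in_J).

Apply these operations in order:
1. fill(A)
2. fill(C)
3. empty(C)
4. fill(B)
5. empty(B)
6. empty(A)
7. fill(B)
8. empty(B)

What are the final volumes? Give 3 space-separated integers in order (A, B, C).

Step 1: fill(A) -> (A=3 B=0 C=0)
Step 2: fill(C) -> (A=3 B=0 C=5)
Step 3: empty(C) -> (A=3 B=0 C=0)
Step 4: fill(B) -> (A=3 B=4 C=0)
Step 5: empty(B) -> (A=3 B=0 C=0)
Step 6: empty(A) -> (A=0 B=0 C=0)
Step 7: fill(B) -> (A=0 B=4 C=0)
Step 8: empty(B) -> (A=0 B=0 C=0)

Answer: 0 0 0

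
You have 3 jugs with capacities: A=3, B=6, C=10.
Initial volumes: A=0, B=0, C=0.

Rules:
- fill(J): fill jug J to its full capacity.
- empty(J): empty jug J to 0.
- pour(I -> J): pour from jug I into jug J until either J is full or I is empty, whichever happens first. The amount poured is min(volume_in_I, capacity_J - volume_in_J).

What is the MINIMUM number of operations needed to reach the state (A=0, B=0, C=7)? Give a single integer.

BFS from (A=0, B=0, C=0). One shortest path:
  1. fill(C) -> (A=0 B=0 C=10)
  2. pour(C -> A) -> (A=3 B=0 C=7)
  3. empty(A) -> (A=0 B=0 C=7)
Reached target in 3 moves.

Answer: 3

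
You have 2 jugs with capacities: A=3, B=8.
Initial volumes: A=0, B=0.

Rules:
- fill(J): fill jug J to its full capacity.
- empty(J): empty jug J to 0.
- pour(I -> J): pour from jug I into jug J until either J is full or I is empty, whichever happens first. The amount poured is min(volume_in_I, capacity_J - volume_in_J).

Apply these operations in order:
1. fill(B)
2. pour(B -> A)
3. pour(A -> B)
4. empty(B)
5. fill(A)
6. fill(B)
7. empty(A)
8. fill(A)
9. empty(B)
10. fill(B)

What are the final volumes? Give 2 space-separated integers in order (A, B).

Step 1: fill(B) -> (A=0 B=8)
Step 2: pour(B -> A) -> (A=3 B=5)
Step 3: pour(A -> B) -> (A=0 B=8)
Step 4: empty(B) -> (A=0 B=0)
Step 5: fill(A) -> (A=3 B=0)
Step 6: fill(B) -> (A=3 B=8)
Step 7: empty(A) -> (A=0 B=8)
Step 8: fill(A) -> (A=3 B=8)
Step 9: empty(B) -> (A=3 B=0)
Step 10: fill(B) -> (A=3 B=8)

Answer: 3 8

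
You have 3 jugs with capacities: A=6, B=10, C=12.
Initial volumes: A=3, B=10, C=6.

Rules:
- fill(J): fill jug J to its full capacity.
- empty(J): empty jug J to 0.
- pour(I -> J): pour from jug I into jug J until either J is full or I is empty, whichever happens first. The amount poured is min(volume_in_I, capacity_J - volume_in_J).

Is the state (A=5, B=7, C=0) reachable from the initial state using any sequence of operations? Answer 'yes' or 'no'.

Answer: no

Derivation:
BFS explored all 380 reachable states.
Reachable set includes: (0,0,0), (0,0,1), (0,0,2), (0,0,3), (0,0,4), (0,0,5), (0,0,6), (0,0,7), (0,0,8), (0,0,9), (0,0,10), (0,0,11) ...
Target (A=5, B=7, C=0) not in reachable set → no.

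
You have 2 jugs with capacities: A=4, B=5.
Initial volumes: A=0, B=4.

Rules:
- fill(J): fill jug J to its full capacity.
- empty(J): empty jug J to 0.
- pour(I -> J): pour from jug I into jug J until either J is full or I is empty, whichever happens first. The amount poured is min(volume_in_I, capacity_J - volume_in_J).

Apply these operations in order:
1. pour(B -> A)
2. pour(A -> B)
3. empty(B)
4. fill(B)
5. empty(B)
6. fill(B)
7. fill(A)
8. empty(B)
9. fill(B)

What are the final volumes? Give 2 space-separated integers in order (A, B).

Answer: 4 5

Derivation:
Step 1: pour(B -> A) -> (A=4 B=0)
Step 2: pour(A -> B) -> (A=0 B=4)
Step 3: empty(B) -> (A=0 B=0)
Step 4: fill(B) -> (A=0 B=5)
Step 5: empty(B) -> (A=0 B=0)
Step 6: fill(B) -> (A=0 B=5)
Step 7: fill(A) -> (A=4 B=5)
Step 8: empty(B) -> (A=4 B=0)
Step 9: fill(B) -> (A=4 B=5)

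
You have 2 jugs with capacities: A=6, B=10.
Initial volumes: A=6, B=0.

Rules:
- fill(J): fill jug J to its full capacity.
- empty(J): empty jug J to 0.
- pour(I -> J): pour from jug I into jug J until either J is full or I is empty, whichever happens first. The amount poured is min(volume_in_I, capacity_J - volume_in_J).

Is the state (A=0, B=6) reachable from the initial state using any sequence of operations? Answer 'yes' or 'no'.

Answer: yes

Derivation:
BFS from (A=6, B=0):
  1. pour(A -> B) -> (A=0 B=6)
Target reached → yes.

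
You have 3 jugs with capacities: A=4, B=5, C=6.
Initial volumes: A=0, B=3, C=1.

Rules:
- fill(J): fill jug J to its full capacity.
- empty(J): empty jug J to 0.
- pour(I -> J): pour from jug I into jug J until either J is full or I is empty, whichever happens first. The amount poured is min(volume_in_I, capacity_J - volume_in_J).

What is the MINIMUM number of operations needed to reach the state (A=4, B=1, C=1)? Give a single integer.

BFS from (A=0, B=3, C=1). One shortest path:
  1. fill(B) -> (A=0 B=5 C=1)
  2. pour(B -> A) -> (A=4 B=1 C=1)
Reached target in 2 moves.

Answer: 2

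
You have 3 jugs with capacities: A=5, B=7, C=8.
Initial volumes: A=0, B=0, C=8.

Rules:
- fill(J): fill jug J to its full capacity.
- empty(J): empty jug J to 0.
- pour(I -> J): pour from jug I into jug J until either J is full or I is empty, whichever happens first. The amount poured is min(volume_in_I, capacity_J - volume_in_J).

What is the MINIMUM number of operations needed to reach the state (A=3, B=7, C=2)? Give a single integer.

Answer: 7

Derivation:
BFS from (A=0, B=0, C=8). One shortest path:
  1. fill(A) -> (A=5 B=0 C=8)
  2. fill(B) -> (A=5 B=7 C=8)
  3. empty(C) -> (A=5 B=7 C=0)
  4. pour(B -> C) -> (A=5 B=0 C=7)
  5. pour(A -> B) -> (A=0 B=5 C=7)
  6. pour(C -> A) -> (A=5 B=5 C=2)
  7. pour(A -> B) -> (A=3 B=7 C=2)
Reached target in 7 moves.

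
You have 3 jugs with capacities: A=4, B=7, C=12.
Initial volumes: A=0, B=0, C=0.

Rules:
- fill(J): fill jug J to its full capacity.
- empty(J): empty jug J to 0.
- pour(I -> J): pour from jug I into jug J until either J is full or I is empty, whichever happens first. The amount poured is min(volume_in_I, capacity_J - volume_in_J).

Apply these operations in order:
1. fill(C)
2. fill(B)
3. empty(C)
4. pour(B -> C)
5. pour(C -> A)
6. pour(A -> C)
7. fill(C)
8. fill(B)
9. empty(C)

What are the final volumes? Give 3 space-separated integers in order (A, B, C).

Answer: 0 7 0

Derivation:
Step 1: fill(C) -> (A=0 B=0 C=12)
Step 2: fill(B) -> (A=0 B=7 C=12)
Step 3: empty(C) -> (A=0 B=7 C=0)
Step 4: pour(B -> C) -> (A=0 B=0 C=7)
Step 5: pour(C -> A) -> (A=4 B=0 C=3)
Step 6: pour(A -> C) -> (A=0 B=0 C=7)
Step 7: fill(C) -> (A=0 B=0 C=12)
Step 8: fill(B) -> (A=0 B=7 C=12)
Step 9: empty(C) -> (A=0 B=7 C=0)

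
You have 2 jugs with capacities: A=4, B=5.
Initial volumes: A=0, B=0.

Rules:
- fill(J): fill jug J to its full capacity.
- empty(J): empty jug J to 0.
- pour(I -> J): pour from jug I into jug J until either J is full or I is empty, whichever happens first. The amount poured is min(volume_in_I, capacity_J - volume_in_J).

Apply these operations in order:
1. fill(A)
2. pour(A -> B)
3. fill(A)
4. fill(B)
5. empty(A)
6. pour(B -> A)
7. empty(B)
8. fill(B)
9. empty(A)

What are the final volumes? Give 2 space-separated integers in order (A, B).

Step 1: fill(A) -> (A=4 B=0)
Step 2: pour(A -> B) -> (A=0 B=4)
Step 3: fill(A) -> (A=4 B=4)
Step 4: fill(B) -> (A=4 B=5)
Step 5: empty(A) -> (A=0 B=5)
Step 6: pour(B -> A) -> (A=4 B=1)
Step 7: empty(B) -> (A=4 B=0)
Step 8: fill(B) -> (A=4 B=5)
Step 9: empty(A) -> (A=0 B=5)

Answer: 0 5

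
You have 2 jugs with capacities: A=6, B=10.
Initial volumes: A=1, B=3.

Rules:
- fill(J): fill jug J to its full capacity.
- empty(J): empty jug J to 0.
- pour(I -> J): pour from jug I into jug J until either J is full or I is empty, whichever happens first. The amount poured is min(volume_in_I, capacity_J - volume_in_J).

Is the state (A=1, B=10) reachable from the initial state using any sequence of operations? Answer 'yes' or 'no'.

BFS from (A=1, B=3):
  1. fill(B) -> (A=1 B=10)
Target reached → yes.

Answer: yes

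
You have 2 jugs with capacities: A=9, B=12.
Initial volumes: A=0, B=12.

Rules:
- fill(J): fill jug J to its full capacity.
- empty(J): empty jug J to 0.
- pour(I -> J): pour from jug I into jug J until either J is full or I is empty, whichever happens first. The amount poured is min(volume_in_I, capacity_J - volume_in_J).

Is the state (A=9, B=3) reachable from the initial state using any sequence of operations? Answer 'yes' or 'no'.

BFS from (A=0, B=12):
  1. pour(B -> A) -> (A=9 B=3)
Target reached → yes.

Answer: yes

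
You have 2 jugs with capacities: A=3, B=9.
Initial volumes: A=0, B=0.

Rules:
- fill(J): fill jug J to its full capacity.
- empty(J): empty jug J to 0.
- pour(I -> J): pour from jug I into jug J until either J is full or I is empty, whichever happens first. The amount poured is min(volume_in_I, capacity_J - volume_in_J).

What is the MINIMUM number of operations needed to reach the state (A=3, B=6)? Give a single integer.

BFS from (A=0, B=0). One shortest path:
  1. fill(B) -> (A=0 B=9)
  2. pour(B -> A) -> (A=3 B=6)
Reached target in 2 moves.

Answer: 2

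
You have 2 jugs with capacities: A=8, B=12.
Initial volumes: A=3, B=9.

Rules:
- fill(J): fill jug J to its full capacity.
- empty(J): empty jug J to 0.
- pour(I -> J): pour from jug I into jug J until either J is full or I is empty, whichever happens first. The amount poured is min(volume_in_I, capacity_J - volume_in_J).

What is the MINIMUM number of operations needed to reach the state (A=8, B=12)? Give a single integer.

Answer: 2

Derivation:
BFS from (A=3, B=9). One shortest path:
  1. fill(A) -> (A=8 B=9)
  2. fill(B) -> (A=8 B=12)
Reached target in 2 moves.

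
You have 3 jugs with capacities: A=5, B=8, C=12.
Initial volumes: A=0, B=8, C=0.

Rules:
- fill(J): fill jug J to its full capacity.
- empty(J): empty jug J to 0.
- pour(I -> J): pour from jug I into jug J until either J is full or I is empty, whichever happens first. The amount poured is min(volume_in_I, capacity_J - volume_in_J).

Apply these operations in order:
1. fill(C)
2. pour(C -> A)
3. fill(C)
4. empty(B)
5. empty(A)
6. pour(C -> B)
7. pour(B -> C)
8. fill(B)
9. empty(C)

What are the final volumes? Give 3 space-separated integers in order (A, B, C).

Answer: 0 8 0

Derivation:
Step 1: fill(C) -> (A=0 B=8 C=12)
Step 2: pour(C -> A) -> (A=5 B=8 C=7)
Step 3: fill(C) -> (A=5 B=8 C=12)
Step 4: empty(B) -> (A=5 B=0 C=12)
Step 5: empty(A) -> (A=0 B=0 C=12)
Step 6: pour(C -> B) -> (A=0 B=8 C=4)
Step 7: pour(B -> C) -> (A=0 B=0 C=12)
Step 8: fill(B) -> (A=0 B=8 C=12)
Step 9: empty(C) -> (A=0 B=8 C=0)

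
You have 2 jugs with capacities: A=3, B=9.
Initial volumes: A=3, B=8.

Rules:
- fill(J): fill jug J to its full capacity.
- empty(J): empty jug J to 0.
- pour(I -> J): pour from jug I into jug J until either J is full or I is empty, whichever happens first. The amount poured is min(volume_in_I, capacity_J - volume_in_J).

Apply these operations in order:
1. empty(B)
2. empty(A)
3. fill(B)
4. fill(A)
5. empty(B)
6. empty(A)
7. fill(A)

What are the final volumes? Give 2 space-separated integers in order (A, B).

Step 1: empty(B) -> (A=3 B=0)
Step 2: empty(A) -> (A=0 B=0)
Step 3: fill(B) -> (A=0 B=9)
Step 4: fill(A) -> (A=3 B=9)
Step 5: empty(B) -> (A=3 B=0)
Step 6: empty(A) -> (A=0 B=0)
Step 7: fill(A) -> (A=3 B=0)

Answer: 3 0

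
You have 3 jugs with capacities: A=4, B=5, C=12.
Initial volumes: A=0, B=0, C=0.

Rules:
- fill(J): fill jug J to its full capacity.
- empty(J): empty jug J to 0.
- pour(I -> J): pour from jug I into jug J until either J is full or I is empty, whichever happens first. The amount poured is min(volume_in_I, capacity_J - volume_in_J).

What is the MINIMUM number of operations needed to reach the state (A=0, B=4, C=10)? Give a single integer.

Answer: 6

Derivation:
BFS from (A=0, B=0, C=0). One shortest path:
  1. fill(A) -> (A=4 B=0 C=0)
  2. fill(B) -> (A=4 B=5 C=0)
  3. pour(B -> C) -> (A=4 B=0 C=5)
  4. fill(B) -> (A=4 B=5 C=5)
  5. pour(B -> C) -> (A=4 B=0 C=10)
  6. pour(A -> B) -> (A=0 B=4 C=10)
Reached target in 6 moves.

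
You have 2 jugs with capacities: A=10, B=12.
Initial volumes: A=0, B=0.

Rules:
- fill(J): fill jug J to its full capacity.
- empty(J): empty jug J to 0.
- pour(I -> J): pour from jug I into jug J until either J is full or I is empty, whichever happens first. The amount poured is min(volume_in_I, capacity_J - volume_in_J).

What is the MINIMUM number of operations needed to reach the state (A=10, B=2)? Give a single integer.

BFS from (A=0, B=0). One shortest path:
  1. fill(B) -> (A=0 B=12)
  2. pour(B -> A) -> (A=10 B=2)
Reached target in 2 moves.

Answer: 2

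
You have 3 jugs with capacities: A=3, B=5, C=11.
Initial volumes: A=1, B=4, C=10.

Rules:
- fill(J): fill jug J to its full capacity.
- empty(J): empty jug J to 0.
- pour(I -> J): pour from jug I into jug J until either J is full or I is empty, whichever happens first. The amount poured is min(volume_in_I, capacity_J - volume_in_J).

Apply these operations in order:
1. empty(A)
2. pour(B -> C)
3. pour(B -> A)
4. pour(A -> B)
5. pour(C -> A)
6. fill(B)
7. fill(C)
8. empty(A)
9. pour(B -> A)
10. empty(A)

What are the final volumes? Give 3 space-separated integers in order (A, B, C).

Answer: 0 2 11

Derivation:
Step 1: empty(A) -> (A=0 B=4 C=10)
Step 2: pour(B -> C) -> (A=0 B=3 C=11)
Step 3: pour(B -> A) -> (A=3 B=0 C=11)
Step 4: pour(A -> B) -> (A=0 B=3 C=11)
Step 5: pour(C -> A) -> (A=3 B=3 C=8)
Step 6: fill(B) -> (A=3 B=5 C=8)
Step 7: fill(C) -> (A=3 B=5 C=11)
Step 8: empty(A) -> (A=0 B=5 C=11)
Step 9: pour(B -> A) -> (A=3 B=2 C=11)
Step 10: empty(A) -> (A=0 B=2 C=11)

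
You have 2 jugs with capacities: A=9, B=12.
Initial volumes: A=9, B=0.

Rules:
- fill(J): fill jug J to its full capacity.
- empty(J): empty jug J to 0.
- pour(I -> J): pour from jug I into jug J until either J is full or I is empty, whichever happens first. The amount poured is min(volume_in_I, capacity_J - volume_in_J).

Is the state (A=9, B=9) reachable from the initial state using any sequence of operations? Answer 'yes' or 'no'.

BFS from (A=9, B=0):
  1. pour(A -> B) -> (A=0 B=9)
  2. fill(A) -> (A=9 B=9)
Target reached → yes.

Answer: yes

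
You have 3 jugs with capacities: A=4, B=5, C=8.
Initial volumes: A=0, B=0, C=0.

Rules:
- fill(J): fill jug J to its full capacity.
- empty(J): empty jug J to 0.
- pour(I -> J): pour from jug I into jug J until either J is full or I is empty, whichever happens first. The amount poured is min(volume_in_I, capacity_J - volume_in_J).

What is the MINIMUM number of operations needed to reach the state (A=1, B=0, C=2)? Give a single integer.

BFS from (A=0, B=0, C=0). One shortest path:
  1. fill(C) -> (A=0 B=0 C=8)
  2. pour(C -> B) -> (A=0 B=5 C=3)
  3. pour(B -> A) -> (A=4 B=1 C=3)
  4. pour(A -> C) -> (A=0 B=1 C=7)
  5. pour(B -> A) -> (A=1 B=0 C=7)
  6. pour(C -> B) -> (A=1 B=5 C=2)
  7. empty(B) -> (A=1 B=0 C=2)
Reached target in 7 moves.

Answer: 7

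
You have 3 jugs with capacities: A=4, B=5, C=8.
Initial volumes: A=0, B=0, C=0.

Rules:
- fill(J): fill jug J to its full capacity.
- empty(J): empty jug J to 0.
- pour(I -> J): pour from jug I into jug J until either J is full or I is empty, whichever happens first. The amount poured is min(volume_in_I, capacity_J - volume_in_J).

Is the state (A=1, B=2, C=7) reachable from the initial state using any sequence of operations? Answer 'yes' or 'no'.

Answer: no

Derivation:
BFS explored all 186 reachable states.
Reachable set includes: (0,0,0), (0,0,1), (0,0,2), (0,0,3), (0,0,4), (0,0,5), (0,0,6), (0,0,7), (0,0,8), (0,1,0), (0,1,1), (0,1,2) ...
Target (A=1, B=2, C=7) not in reachable set → no.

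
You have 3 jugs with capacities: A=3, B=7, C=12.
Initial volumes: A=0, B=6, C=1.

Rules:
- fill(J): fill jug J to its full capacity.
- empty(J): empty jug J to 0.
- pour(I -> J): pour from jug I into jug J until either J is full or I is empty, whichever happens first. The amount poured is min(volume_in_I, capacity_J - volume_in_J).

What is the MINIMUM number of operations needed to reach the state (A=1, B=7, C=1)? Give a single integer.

Answer: 7

Derivation:
BFS from (A=0, B=6, C=1). One shortest path:
  1. fill(B) -> (A=0 B=7 C=1)
  2. pour(B -> A) -> (A=3 B=4 C=1)
  3. empty(A) -> (A=0 B=4 C=1)
  4. pour(B -> A) -> (A=3 B=1 C=1)
  5. empty(A) -> (A=0 B=1 C=1)
  6. pour(B -> A) -> (A=1 B=0 C=1)
  7. fill(B) -> (A=1 B=7 C=1)
Reached target in 7 moves.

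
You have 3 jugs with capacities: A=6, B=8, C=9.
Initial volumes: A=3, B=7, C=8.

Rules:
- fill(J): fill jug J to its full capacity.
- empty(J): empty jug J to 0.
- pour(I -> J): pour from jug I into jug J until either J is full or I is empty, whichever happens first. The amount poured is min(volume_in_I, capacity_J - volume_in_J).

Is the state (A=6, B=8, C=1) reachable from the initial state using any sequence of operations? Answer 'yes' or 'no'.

Answer: yes

Derivation:
BFS from (A=3, B=7, C=8):
  1. empty(A) -> (A=0 B=7 C=8)
  2. pour(B -> A) -> (A=6 B=1 C=8)
  3. pour(C -> B) -> (A=6 B=8 C=1)
Target reached → yes.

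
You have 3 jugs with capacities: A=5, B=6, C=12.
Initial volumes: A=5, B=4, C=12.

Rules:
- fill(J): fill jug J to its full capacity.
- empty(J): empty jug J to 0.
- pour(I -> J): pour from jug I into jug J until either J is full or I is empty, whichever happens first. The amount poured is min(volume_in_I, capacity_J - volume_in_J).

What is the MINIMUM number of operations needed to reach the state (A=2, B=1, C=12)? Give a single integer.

Answer: 6

Derivation:
BFS from (A=5, B=4, C=12). One shortest path:
  1. empty(C) -> (A=5 B=4 C=0)
  2. pour(A -> C) -> (A=0 B=4 C=5)
  3. pour(B -> C) -> (A=0 B=0 C=9)
  4. fill(B) -> (A=0 B=6 C=9)
  5. pour(B -> A) -> (A=5 B=1 C=9)
  6. pour(A -> C) -> (A=2 B=1 C=12)
Reached target in 6 moves.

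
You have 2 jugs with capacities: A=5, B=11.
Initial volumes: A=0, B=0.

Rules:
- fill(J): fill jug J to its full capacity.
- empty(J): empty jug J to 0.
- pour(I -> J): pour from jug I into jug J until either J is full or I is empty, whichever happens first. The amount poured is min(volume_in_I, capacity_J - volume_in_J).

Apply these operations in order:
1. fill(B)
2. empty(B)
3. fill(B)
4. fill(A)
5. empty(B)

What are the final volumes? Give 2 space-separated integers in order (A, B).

Step 1: fill(B) -> (A=0 B=11)
Step 2: empty(B) -> (A=0 B=0)
Step 3: fill(B) -> (A=0 B=11)
Step 4: fill(A) -> (A=5 B=11)
Step 5: empty(B) -> (A=5 B=0)

Answer: 5 0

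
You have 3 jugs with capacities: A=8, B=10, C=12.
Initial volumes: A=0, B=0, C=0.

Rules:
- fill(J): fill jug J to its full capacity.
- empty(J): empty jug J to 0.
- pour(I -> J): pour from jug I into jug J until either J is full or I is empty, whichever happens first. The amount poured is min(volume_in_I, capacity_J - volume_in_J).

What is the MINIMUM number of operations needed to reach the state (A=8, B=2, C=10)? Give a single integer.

BFS from (A=0, B=0, C=0). One shortest path:
  1. fill(B) -> (A=0 B=10 C=0)
  2. pour(B -> C) -> (A=0 B=0 C=10)
  3. fill(B) -> (A=0 B=10 C=10)
  4. pour(B -> A) -> (A=8 B=2 C=10)
Reached target in 4 moves.

Answer: 4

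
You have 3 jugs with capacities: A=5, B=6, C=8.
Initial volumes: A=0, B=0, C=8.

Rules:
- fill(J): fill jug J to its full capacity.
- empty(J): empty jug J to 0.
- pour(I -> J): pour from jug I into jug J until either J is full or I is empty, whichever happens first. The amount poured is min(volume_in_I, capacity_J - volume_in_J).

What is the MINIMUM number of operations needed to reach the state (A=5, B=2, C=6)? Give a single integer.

Answer: 5

Derivation:
BFS from (A=0, B=0, C=8). One shortest path:
  1. pour(C -> B) -> (A=0 B=6 C=2)
  2. pour(C -> A) -> (A=2 B=6 C=0)
  3. pour(B -> C) -> (A=2 B=0 C=6)
  4. pour(A -> B) -> (A=0 B=2 C=6)
  5. fill(A) -> (A=5 B=2 C=6)
Reached target in 5 moves.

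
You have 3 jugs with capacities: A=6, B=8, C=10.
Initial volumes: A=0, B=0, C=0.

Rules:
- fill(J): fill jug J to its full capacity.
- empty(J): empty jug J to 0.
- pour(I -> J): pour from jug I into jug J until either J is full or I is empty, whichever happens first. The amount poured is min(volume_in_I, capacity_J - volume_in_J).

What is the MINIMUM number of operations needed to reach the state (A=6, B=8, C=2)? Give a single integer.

BFS from (A=0, B=0, C=0). One shortest path:
  1. fill(A) -> (A=6 B=0 C=0)
  2. fill(C) -> (A=6 B=0 C=10)
  3. pour(C -> B) -> (A=6 B=8 C=2)
Reached target in 3 moves.

Answer: 3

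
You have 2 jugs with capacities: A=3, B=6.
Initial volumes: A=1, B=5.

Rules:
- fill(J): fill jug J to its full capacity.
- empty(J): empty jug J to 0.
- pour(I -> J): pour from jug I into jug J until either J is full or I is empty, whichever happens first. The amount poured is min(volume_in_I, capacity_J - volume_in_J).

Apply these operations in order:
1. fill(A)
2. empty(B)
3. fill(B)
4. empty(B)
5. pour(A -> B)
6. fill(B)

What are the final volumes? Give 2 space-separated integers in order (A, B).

Step 1: fill(A) -> (A=3 B=5)
Step 2: empty(B) -> (A=3 B=0)
Step 3: fill(B) -> (A=3 B=6)
Step 4: empty(B) -> (A=3 B=0)
Step 5: pour(A -> B) -> (A=0 B=3)
Step 6: fill(B) -> (A=0 B=6)

Answer: 0 6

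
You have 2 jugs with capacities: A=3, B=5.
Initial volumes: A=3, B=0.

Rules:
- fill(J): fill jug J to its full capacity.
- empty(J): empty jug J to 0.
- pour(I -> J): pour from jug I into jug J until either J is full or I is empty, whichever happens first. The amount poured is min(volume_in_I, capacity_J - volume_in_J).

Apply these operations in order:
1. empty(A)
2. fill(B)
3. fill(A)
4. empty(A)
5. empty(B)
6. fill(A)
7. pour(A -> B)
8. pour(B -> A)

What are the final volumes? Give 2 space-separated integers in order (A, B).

Step 1: empty(A) -> (A=0 B=0)
Step 2: fill(B) -> (A=0 B=5)
Step 3: fill(A) -> (A=3 B=5)
Step 4: empty(A) -> (A=0 B=5)
Step 5: empty(B) -> (A=0 B=0)
Step 6: fill(A) -> (A=3 B=0)
Step 7: pour(A -> B) -> (A=0 B=3)
Step 8: pour(B -> A) -> (A=3 B=0)

Answer: 3 0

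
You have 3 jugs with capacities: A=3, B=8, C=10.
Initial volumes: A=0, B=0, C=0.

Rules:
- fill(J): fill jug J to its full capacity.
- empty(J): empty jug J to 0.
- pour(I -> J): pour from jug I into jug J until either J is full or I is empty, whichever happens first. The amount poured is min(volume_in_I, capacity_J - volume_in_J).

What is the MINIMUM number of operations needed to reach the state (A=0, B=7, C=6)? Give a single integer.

Answer: 6

Derivation:
BFS from (A=0, B=0, C=0). One shortest path:
  1. fill(C) -> (A=0 B=0 C=10)
  2. pour(C -> A) -> (A=3 B=0 C=7)
  3. pour(C -> B) -> (A=3 B=7 C=0)
  4. pour(A -> C) -> (A=0 B=7 C=3)
  5. fill(A) -> (A=3 B=7 C=3)
  6. pour(A -> C) -> (A=0 B=7 C=6)
Reached target in 6 moves.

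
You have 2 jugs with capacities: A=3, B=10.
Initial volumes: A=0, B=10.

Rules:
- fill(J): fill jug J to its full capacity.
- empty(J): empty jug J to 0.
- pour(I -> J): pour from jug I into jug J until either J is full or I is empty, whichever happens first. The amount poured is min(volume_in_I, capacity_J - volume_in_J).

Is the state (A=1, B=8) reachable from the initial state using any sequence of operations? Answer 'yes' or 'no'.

Answer: no

Derivation:
BFS explored all 26 reachable states.
Reachable set includes: (0,0), (0,1), (0,2), (0,3), (0,4), (0,5), (0,6), (0,7), (0,8), (0,9), (0,10), (1,0) ...
Target (A=1, B=8) not in reachable set → no.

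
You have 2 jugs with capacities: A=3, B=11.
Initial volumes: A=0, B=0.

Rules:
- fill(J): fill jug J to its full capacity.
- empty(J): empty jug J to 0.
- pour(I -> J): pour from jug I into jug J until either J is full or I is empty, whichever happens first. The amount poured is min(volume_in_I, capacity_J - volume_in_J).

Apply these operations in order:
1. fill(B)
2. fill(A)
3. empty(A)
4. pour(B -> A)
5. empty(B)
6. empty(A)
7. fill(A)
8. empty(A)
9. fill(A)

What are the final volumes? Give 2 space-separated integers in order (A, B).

Answer: 3 0

Derivation:
Step 1: fill(B) -> (A=0 B=11)
Step 2: fill(A) -> (A=3 B=11)
Step 3: empty(A) -> (A=0 B=11)
Step 4: pour(B -> A) -> (A=3 B=8)
Step 5: empty(B) -> (A=3 B=0)
Step 6: empty(A) -> (A=0 B=0)
Step 7: fill(A) -> (A=3 B=0)
Step 8: empty(A) -> (A=0 B=0)
Step 9: fill(A) -> (A=3 B=0)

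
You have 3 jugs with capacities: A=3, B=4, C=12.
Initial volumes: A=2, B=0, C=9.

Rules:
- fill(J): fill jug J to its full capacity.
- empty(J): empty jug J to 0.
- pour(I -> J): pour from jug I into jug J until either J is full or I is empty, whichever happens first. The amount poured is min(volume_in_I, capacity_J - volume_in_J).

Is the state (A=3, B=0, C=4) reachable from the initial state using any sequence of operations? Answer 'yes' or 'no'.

Answer: yes

Derivation:
BFS from (A=2, B=0, C=9):
  1. pour(C -> A) -> (A=3 B=0 C=8)
  2. pour(C -> B) -> (A=3 B=4 C=4)
  3. empty(B) -> (A=3 B=0 C=4)
Target reached → yes.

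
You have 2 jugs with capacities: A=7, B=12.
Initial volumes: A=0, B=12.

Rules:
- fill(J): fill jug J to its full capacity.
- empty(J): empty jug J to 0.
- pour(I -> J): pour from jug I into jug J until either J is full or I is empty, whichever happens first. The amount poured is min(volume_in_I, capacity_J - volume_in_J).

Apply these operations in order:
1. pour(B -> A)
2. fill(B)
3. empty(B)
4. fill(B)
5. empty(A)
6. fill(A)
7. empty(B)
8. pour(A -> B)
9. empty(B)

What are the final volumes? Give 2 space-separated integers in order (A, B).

Answer: 0 0

Derivation:
Step 1: pour(B -> A) -> (A=7 B=5)
Step 2: fill(B) -> (A=7 B=12)
Step 3: empty(B) -> (A=7 B=0)
Step 4: fill(B) -> (A=7 B=12)
Step 5: empty(A) -> (A=0 B=12)
Step 6: fill(A) -> (A=7 B=12)
Step 7: empty(B) -> (A=7 B=0)
Step 8: pour(A -> B) -> (A=0 B=7)
Step 9: empty(B) -> (A=0 B=0)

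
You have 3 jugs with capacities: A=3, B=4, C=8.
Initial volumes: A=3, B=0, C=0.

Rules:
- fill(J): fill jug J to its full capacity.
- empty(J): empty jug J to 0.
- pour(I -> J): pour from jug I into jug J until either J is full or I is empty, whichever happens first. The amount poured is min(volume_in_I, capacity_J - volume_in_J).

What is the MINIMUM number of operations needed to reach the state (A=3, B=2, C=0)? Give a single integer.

BFS from (A=3, B=0, C=0). One shortest path:
  1. empty(A) -> (A=0 B=0 C=0)
  2. fill(C) -> (A=0 B=0 C=8)
  3. pour(C -> A) -> (A=3 B=0 C=5)
  4. empty(A) -> (A=0 B=0 C=5)
  5. pour(C -> A) -> (A=3 B=0 C=2)
  6. pour(C -> B) -> (A=3 B=2 C=0)
Reached target in 6 moves.

Answer: 6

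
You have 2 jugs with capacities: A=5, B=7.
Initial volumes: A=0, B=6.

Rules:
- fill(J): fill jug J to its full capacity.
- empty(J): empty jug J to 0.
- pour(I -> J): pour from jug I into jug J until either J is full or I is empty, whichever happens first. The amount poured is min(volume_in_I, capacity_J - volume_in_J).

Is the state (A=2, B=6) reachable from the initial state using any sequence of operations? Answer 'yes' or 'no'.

Answer: no

Derivation:
BFS explored all 24 reachable states.
Reachable set includes: (0,0), (0,1), (0,2), (0,3), (0,4), (0,5), (0,6), (0,7), (1,0), (1,7), (2,0), (2,7) ...
Target (A=2, B=6) not in reachable set → no.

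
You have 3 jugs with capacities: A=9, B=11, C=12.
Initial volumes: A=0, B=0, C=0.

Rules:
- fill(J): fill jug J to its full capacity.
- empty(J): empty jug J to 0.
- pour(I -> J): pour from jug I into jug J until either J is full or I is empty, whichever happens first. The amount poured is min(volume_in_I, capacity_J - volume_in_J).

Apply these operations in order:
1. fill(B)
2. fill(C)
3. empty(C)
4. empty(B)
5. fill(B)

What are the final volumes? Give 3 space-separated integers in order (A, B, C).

Answer: 0 11 0

Derivation:
Step 1: fill(B) -> (A=0 B=11 C=0)
Step 2: fill(C) -> (A=0 B=11 C=12)
Step 3: empty(C) -> (A=0 B=11 C=0)
Step 4: empty(B) -> (A=0 B=0 C=0)
Step 5: fill(B) -> (A=0 B=11 C=0)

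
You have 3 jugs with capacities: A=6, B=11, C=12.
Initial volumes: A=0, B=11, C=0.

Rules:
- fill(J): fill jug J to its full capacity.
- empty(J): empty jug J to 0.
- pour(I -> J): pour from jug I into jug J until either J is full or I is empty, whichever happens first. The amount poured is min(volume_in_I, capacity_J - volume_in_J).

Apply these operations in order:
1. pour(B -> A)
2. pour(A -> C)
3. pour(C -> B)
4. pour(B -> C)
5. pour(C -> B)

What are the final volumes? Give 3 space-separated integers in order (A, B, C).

Answer: 0 11 0

Derivation:
Step 1: pour(B -> A) -> (A=6 B=5 C=0)
Step 2: pour(A -> C) -> (A=0 B=5 C=6)
Step 3: pour(C -> B) -> (A=0 B=11 C=0)
Step 4: pour(B -> C) -> (A=0 B=0 C=11)
Step 5: pour(C -> B) -> (A=0 B=11 C=0)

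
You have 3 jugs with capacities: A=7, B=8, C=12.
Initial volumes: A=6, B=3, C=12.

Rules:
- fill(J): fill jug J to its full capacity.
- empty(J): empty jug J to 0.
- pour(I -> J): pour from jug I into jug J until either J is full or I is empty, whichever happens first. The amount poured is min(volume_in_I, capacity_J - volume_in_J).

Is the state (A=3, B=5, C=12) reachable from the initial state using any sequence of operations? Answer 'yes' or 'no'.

Answer: yes

Derivation:
BFS from (A=6, B=3, C=12):
  1. empty(A) -> (A=0 B=3 C=12)
  2. pour(C -> A) -> (A=7 B=3 C=5)
  3. empty(A) -> (A=0 B=3 C=5)
  4. pour(B -> A) -> (A=3 B=0 C=5)
  5. pour(C -> B) -> (A=3 B=5 C=0)
  6. fill(C) -> (A=3 B=5 C=12)
Target reached → yes.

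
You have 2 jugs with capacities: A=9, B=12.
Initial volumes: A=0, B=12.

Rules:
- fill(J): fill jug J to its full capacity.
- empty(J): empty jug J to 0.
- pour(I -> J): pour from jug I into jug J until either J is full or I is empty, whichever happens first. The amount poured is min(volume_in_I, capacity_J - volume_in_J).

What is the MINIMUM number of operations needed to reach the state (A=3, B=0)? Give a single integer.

Answer: 3

Derivation:
BFS from (A=0, B=12). One shortest path:
  1. pour(B -> A) -> (A=9 B=3)
  2. empty(A) -> (A=0 B=3)
  3. pour(B -> A) -> (A=3 B=0)
Reached target in 3 moves.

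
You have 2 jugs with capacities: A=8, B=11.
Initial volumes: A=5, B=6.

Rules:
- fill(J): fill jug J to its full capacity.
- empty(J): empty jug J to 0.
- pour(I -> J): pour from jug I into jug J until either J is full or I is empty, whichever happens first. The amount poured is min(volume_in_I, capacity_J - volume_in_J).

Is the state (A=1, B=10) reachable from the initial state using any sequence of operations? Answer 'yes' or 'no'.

Answer: no

Derivation:
BFS explored all 39 reachable states.
Reachable set includes: (0,0), (0,1), (0,2), (0,3), (0,4), (0,5), (0,6), (0,7), (0,8), (0,9), (0,10), (0,11) ...
Target (A=1, B=10) not in reachable set → no.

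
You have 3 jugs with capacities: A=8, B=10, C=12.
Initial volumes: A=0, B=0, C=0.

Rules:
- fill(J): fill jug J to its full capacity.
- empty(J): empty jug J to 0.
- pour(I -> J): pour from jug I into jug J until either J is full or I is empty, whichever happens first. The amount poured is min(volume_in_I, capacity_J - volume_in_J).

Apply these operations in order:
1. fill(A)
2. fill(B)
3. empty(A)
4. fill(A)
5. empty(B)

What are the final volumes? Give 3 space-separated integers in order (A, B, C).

Answer: 8 0 0

Derivation:
Step 1: fill(A) -> (A=8 B=0 C=0)
Step 2: fill(B) -> (A=8 B=10 C=0)
Step 3: empty(A) -> (A=0 B=10 C=0)
Step 4: fill(A) -> (A=8 B=10 C=0)
Step 5: empty(B) -> (A=8 B=0 C=0)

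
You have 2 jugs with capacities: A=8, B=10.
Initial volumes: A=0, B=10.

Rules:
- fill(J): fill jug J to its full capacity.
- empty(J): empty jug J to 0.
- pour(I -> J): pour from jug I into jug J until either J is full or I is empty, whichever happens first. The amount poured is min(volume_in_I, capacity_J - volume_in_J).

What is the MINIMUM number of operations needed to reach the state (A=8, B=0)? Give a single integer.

BFS from (A=0, B=10). One shortest path:
  1. fill(A) -> (A=8 B=10)
  2. empty(B) -> (A=8 B=0)
Reached target in 2 moves.

Answer: 2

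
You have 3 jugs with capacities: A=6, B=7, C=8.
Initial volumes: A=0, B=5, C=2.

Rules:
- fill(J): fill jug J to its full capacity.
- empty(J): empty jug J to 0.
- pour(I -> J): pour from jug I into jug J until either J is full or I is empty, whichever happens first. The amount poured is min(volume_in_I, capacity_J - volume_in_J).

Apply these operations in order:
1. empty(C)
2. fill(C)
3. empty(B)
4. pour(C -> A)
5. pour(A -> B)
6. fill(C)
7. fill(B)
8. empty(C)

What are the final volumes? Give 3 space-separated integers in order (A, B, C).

Step 1: empty(C) -> (A=0 B=5 C=0)
Step 2: fill(C) -> (A=0 B=5 C=8)
Step 3: empty(B) -> (A=0 B=0 C=8)
Step 4: pour(C -> A) -> (A=6 B=0 C=2)
Step 5: pour(A -> B) -> (A=0 B=6 C=2)
Step 6: fill(C) -> (A=0 B=6 C=8)
Step 7: fill(B) -> (A=0 B=7 C=8)
Step 8: empty(C) -> (A=0 B=7 C=0)

Answer: 0 7 0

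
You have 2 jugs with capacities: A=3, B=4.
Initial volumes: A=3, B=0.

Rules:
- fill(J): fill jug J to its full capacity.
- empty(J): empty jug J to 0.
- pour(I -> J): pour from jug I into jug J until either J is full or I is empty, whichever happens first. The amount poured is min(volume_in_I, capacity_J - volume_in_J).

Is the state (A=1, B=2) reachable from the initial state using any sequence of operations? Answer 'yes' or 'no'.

Answer: no

Derivation:
BFS explored all 14 reachable states.
Reachable set includes: (0,0), (0,1), (0,2), (0,3), (0,4), (1,0), (1,4), (2,0), (2,4), (3,0), (3,1), (3,2) ...
Target (A=1, B=2) not in reachable set → no.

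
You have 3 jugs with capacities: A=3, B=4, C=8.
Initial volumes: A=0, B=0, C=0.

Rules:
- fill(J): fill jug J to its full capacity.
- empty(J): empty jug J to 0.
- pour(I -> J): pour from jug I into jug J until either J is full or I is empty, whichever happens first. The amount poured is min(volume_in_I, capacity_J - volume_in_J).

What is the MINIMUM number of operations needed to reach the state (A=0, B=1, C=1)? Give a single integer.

Answer: 6

Derivation:
BFS from (A=0, B=0, C=0). One shortest path:
  1. fill(C) -> (A=0 B=0 C=8)
  2. pour(C -> A) -> (A=3 B=0 C=5)
  3. empty(A) -> (A=0 B=0 C=5)
  4. pour(C -> B) -> (A=0 B=4 C=1)
  5. pour(B -> A) -> (A=3 B=1 C=1)
  6. empty(A) -> (A=0 B=1 C=1)
Reached target in 6 moves.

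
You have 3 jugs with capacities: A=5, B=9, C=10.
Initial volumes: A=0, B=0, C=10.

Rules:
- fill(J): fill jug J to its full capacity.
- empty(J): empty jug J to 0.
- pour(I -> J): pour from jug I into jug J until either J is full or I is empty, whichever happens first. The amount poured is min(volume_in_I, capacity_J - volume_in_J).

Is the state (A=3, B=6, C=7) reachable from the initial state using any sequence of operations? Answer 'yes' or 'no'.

BFS explored all 372 reachable states.
Reachable set includes: (0,0,0), (0,0,1), (0,0,2), (0,0,3), (0,0,4), (0,0,5), (0,0,6), (0,0,7), (0,0,8), (0,0,9), (0,0,10), (0,1,0) ...
Target (A=3, B=6, C=7) not in reachable set → no.

Answer: no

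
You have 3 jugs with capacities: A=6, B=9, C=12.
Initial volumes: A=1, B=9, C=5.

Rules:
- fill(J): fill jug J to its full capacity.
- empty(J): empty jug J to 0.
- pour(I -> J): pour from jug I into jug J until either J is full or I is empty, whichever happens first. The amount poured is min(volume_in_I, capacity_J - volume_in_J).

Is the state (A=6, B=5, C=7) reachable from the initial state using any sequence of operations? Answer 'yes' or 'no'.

Answer: yes

Derivation:
BFS from (A=1, B=9, C=5):
  1. empty(B) -> (A=1 B=0 C=5)
  2. pour(C -> B) -> (A=1 B=5 C=0)
  3. fill(C) -> (A=1 B=5 C=12)
  4. pour(C -> A) -> (A=6 B=5 C=7)
Target reached → yes.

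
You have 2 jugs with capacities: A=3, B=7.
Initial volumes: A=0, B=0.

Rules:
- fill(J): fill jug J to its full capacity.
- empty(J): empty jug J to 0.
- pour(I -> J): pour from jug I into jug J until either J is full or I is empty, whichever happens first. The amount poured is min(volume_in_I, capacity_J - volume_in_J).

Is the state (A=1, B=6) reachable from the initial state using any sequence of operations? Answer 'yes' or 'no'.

Answer: no

Derivation:
BFS explored all 20 reachable states.
Reachable set includes: (0,0), (0,1), (0,2), (0,3), (0,4), (0,5), (0,6), (0,7), (1,0), (1,7), (2,0), (2,7) ...
Target (A=1, B=6) not in reachable set → no.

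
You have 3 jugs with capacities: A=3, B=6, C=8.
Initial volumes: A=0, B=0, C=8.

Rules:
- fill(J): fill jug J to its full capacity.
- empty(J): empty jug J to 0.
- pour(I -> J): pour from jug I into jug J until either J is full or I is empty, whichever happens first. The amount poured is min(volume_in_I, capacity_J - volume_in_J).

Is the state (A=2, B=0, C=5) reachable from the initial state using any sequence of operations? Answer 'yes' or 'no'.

BFS from (A=0, B=0, C=8):
  1. pour(C -> A) -> (A=3 B=0 C=5)
  2. empty(A) -> (A=0 B=0 C=5)
  3. pour(C -> B) -> (A=0 B=5 C=0)
  4. fill(C) -> (A=0 B=5 C=8)
  5. pour(C -> A) -> (A=3 B=5 C=5)
  6. pour(A -> B) -> (A=2 B=6 C=5)
  7. empty(B) -> (A=2 B=0 C=5)
Target reached → yes.

Answer: yes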